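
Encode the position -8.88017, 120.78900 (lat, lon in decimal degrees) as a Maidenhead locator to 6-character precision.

PI01jc

Add 180° to longitude and 90° to latitude: 300.7890, 81.1198.
Field: lon ⌊300.7890/20⌋ = 15 → P; lat ⌊81.1198/10⌋ = 8 → I.
Square: lon ⌊0.7890/2⌋ = 0; lat ⌊1.1198/1⌋ = 1.
Subsquare: lon ⌊0.7890/0.0833333⌋ = 9 → j; lat ⌊0.1198/0.0416667⌋ = 2 → c.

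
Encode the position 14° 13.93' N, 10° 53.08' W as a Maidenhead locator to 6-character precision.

Add 180° to longitude and 90° to latitude: 169.1153, 104.2322.
Field (20°×10°, letters A–R): lon ⌊169.1153/20⌋ = 8 → I; lat ⌊104.2322/10⌋ = 10 → K.
Square (2°×1°, digits 0–9): lon ⌊9.1153/2⌋ = 4; lat ⌊4.2322/1⌋ = 4.
Subsquare (5′×2.5′, letters a–x): lon ⌊1.1153/0.0833333⌋ = 13 → n; lat ⌊0.2322/0.0416667⌋ = 5 → f.

IK44nf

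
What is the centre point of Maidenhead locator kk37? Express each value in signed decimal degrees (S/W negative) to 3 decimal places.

17.500, 27.000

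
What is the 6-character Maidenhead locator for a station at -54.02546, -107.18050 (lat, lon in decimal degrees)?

DD65jx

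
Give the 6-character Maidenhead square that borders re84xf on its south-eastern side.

RE94ae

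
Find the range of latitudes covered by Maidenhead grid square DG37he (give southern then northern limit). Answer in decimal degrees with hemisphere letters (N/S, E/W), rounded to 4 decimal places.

Field D=3, G=6: +3·20° lon, +6·10° lat → SW at lon -120°, lat -30°.
Square 3, 7: +3·2° lon, +7·1° lat → SW at lon -114°, lat -23°.
Subsquare h=7, e=4: +7·0.0833333° lon, +4·0.0416667° lat → SW at lon -113.417°, lat -22.8333°.
Cell spans 0.0833333° lon × 0.0416667° lat.
south 22.8333° S, north 22.7917° S.

22.8333° S, 22.7917° S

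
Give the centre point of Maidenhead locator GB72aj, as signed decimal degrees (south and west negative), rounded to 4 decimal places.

-77.6042, -45.9583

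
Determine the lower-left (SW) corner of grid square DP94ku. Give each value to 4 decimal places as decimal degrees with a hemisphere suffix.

Field D=3, P=15: +3·20° lon, +15·10° lat → SW at lon -120°, lat 60°.
Square 9, 4: +9·2° lon, +4·1° lat → SW at lon -102°, lat 64°.
Subsquare k=10, u=20: +10·0.0833333° lon, +20·0.0416667° lat → SW at lon -101.167°, lat 64.8333°.
latitude 64.8333° N, longitude 101.1667° W.

64.8333° N, 101.1667° W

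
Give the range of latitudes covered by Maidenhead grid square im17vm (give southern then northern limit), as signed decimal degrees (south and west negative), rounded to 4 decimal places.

37.5000, 37.5417

Field I=8, M=12: +8·20° lon, +12·10° lat → SW at lon -20°, lat 30°.
Square 1, 7: +1·2° lon, +7·1° lat → SW at lon -18°, lat 37°.
Subsquare v=21, m=12: +21·0.0833333° lon, +12·0.0416667° lat → SW at lon -16.25°, lat 37.5°.
Cell spans 0.0833333° lon × 0.0416667° lat.
south 37.5000, north 37.5417.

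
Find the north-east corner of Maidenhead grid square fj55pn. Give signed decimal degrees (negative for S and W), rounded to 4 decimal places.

5.5833, -68.6667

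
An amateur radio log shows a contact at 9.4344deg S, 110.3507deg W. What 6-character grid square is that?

Offset from 180°W / 90°S: lon 69.6493°, lat 80.5656°.
Field: 69.6493/20 → 3 → D, 80.5656/10 → 8 → I; chars DI.
Square: 9.6493/2 → 4, 0.5656/1 → 0; chars 40.
Subsquare: 1.6493/0.0833333 → 19 → t, 0.5656/0.0416667 → 13 → n; chars tn.

DI40tn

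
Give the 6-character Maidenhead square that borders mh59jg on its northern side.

MH59jh

Latitude subsquare g = 6; +1 → 7 = h.
The longitude characters are unchanged.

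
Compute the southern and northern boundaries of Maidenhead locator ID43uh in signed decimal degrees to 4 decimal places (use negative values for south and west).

Field I=8, D=3: +8·20° lon, +3·10° lat → SW at lon -20°, lat -60°.
Square 4, 3: +4·2° lon, +3·1° lat → SW at lon -12°, lat -57°.
Subsquare u=20, h=7: +20·0.0833333° lon, +7·0.0416667° lat → SW at lon -10.3333°, lat -56.7083°.
Cell spans 0.0833333° lon × 0.0416667° lat.
south -56.7083, north -56.6667.

-56.7083, -56.6667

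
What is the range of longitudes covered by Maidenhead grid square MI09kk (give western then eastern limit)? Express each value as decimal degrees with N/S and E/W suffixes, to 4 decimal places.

Field M=12, I=8: +12·20° lon, +8·10° lat → SW at lon 60°, lat -10°.
Square 0, 9: +0·2° lon, +9·1° lat → SW at lon 60°, lat -1°.
Subsquare k=10, k=10: +10·0.0833333° lon, +10·0.0416667° lat → SW at lon 60.8333°, lat -0.583333°.
Cell spans 0.0833333° lon × 0.0416667° lat.
west 60.8333° E, east 60.9167° E.

60.8333° E, 60.9167° E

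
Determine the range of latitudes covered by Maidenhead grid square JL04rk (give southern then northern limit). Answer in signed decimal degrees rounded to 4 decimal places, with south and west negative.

24.4167, 24.4583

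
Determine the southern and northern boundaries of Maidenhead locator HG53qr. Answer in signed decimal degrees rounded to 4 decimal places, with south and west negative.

Field H=7, G=6: +7·20° lon, +6·10° lat → SW at lon -40°, lat -30°.
Square 5, 3: +5·2° lon, +3·1° lat → SW at lon -30°, lat -27°.
Subsquare q=16, r=17: +16·0.0833333° lon, +17·0.0416667° lat → SW at lon -28.6667°, lat -26.2917°.
Cell spans 0.0833333° lon × 0.0416667° lat.
south -26.2917, north -26.2500.

-26.2917, -26.2500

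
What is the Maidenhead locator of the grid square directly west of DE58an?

DE48xn

Longitude subsquare a = 0; −1 → -1, wraps to 23 = x, carry into square.
Longitude square 5; −1 → 4.
The latitude characters are unchanged.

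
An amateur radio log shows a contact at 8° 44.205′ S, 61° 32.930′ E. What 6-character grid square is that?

Offset from 180°W / 90°S: lon 241.5488°, lat 81.2632°.
Field: lon ⌊241.5488/20⌋ = 12 → M; lat ⌊81.2632/10⌋ = 8 → I.
Square: lon ⌊1.5488/2⌋ = 0; lat ⌊1.2632/1⌋ = 1.
Subsquare: lon ⌊1.5488/0.0833333⌋ = 18 → s; lat ⌊0.2632/0.0416667⌋ = 6 → g.

MI01sg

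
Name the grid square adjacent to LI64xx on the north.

Latitude subsquare x = 23; +1 → 24, wraps to 0 = a, carry into square.
Latitude square 4; +1 → 5.
The longitude characters are unchanged.

LI65xa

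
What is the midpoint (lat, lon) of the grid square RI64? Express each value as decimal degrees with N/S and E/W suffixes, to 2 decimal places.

5.50° S, 173.00° E

Field R=17, I=8: +17·20° lon, +8·10° lat → SW at lon 160°, lat -10°.
Square 6, 4: +6·2° lon, +4·1° lat → SW at lon 172°, lat -6°.
Cell spans 2° lon × 1° lat. Centre is SW corner plus half of each.
latitude 5.50° S, longitude 173.00° E.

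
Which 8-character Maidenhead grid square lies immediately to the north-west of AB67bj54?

AB67bj45

Longitude extended square 5; −1 → 4.
Latitude extended square 4; +1 → 5.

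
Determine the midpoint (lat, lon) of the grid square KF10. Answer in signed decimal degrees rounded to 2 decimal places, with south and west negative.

-39.50, 23.00

Field K=10, F=5: +10·20° lon, +5·10° lat → SW at lon 20°, lat -40°.
Square 1, 0: +1·2° lon, +0·1° lat → SW at lon 22°, lat -40°.
Cell spans 2° lon × 1° lat. Centre is SW corner plus half of each.
latitude -39.50, longitude 23.00.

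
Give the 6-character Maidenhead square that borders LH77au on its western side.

LH67xu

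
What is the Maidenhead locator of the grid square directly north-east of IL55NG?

Longitude subsquare n = 13; +1 → 14 = o.
Latitude subsquare g = 6; +1 → 7 = h.

IL55oh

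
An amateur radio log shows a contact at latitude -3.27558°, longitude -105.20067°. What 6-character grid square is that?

Add 180° to longitude and 90° to latitude: 74.7993, 86.7244.
Field: lon ⌊74.7993/20⌋ = 3 → D; lat ⌊86.7244/10⌋ = 8 → I.
Square: lon ⌊14.7993/2⌋ = 7; lat ⌊6.7244/1⌋ = 6.
Subsquare: lon ⌊0.7993/0.0833333⌋ = 9 → j; lat ⌊0.7244/0.0416667⌋ = 17 → r.

DI76jr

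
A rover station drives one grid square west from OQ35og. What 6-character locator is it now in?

Longitude subsquare o = 14; −1 → 13 = n.
The latitude characters are unchanged.

OQ35ng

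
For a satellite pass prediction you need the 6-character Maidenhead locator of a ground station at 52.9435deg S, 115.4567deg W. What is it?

DD27gb

Add 180° to longitude and 90° to latitude: 64.5433, 37.0565.
Field: lon ⌊64.5433/20⌋ = 3 → D; lat ⌊37.0565/10⌋ = 3 → D.
Square: lon ⌊4.5433/2⌋ = 2; lat ⌊7.0565/1⌋ = 7.
Subsquare: lon ⌊0.5433/0.0833333⌋ = 6 → g; lat ⌊0.0565/0.0416667⌋ = 1 → b.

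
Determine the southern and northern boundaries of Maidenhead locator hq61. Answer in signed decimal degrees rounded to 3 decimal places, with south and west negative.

71.000, 72.000

Field H=7, Q=16: +7·20° lon, +16·10° lat → SW at lon -40°, lat 70°.
Square 6, 1: +6·2° lon, +1·1° lat → SW at lon -28°, lat 71°.
Cell spans 2° lon × 1° lat.
south 71.000, north 72.000.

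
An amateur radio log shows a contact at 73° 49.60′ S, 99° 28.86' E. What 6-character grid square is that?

NB96re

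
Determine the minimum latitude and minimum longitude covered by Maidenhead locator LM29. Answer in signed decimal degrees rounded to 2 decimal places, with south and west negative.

39.00, 44.00

Field L=11, M=12: +11·20° lon, +12·10° lat → SW at lon 40°, lat 30°.
Square 2, 9: +2·2° lon, +9·1° lat → SW at lon 44°, lat 39°.
latitude 39.00, longitude 44.00.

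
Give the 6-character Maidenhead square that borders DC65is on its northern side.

DC65it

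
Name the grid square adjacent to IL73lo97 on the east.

Longitude extended square 9; +1 → 10, wraps to 0, carry into subsquare.
Longitude subsquare l = 11; +1 → 12 = m.
The latitude characters are unchanged.

IL73mo07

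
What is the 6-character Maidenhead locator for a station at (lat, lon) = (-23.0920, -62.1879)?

Offset from 180°W / 90°S: lon 117.8121°, lat 66.9080°.
Field: 117.8121/20 → 5 → F, 66.9080/10 → 6 → G; chars FG.
Square: 17.8121/2 → 8, 6.9080/1 → 6; chars 86.
Subsquare: 1.8121/0.0833333 → 21 → v, 0.9080/0.0416667 → 21 → v; chars vv.

FG86vv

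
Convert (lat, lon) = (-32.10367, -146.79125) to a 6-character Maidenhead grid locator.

BF67ov

Offset from 180°W / 90°S: lon 33.2088°, lat 57.8963°.
Field: 33.2088/20 → 1 → B, 57.8963/10 → 5 → F; chars BF.
Square: 13.2088/2 → 6, 7.8963/1 → 7; chars 67.
Subsquare: 1.2088/0.0833333 → 14 → o, 0.8963/0.0416667 → 21 → v; chars ov.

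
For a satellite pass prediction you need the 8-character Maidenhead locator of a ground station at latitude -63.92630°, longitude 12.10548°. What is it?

Shift to the Maidenhead origin (180°W, 90°S): lon 192.10548, lat 26.07370.
Field: 192.10548/20 → 9 → J, 26.07370/10 → 2 → C; chars JC.
Square: 12.10548/2 → 6, 6.07370/1 → 6; chars 66.
Subsquare: 0.10548/0.0833333 → 1 → b, 0.07370/0.0416667 → 1 → b; chars bb.
Extended square: 0.02215/0.00833333 → 2, 0.03203/0.00416667 → 7; chars 27.

JC66bb27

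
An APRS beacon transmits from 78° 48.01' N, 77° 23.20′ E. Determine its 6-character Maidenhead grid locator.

Add 180° to longitude and 90° to latitude: 257.3867, 168.8002.
Field: lon ⌊257.3867/20⌋ = 12 → M; lat ⌊168.8002/10⌋ = 16 → Q.
Square: lon ⌊17.3867/2⌋ = 8; lat ⌊8.8002/1⌋ = 8.
Subsquare: lon ⌊1.3867/0.0833333⌋ = 16 → q; lat ⌊0.8002/0.0416667⌋ = 19 → t.

MQ88qt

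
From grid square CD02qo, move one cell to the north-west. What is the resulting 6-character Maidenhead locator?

CD02pp

Longitude subsquare q = 16; −1 → 15 = p.
Latitude subsquare o = 14; +1 → 15 = p.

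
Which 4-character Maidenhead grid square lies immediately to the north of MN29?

Latitude square 9; +1 → 10, wraps to 0, carry into field.
Latitude field N = 13; +1 → 14 = O.
The longitude characters are unchanged.

MO20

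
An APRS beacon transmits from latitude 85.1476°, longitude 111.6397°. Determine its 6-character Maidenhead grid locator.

Add 180° to longitude and 90° to latitude: 291.6397, 175.1476.
Field: lon ⌊291.6397/20⌋ = 14 → O; lat ⌊175.1476/10⌋ = 17 → R.
Square: lon ⌊11.6397/2⌋ = 5; lat ⌊5.1476/1⌋ = 5.
Subsquare: lon ⌊1.6397/0.0833333⌋ = 19 → t; lat ⌊0.1476/0.0416667⌋ = 3 → d.

OR55td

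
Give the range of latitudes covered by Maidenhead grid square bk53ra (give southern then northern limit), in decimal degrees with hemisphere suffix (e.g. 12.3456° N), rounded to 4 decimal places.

13.0000° N, 13.0417° N

Field B=1, K=10: +1·20° lon, +10·10° lat → SW at lon -160°, lat 10°.
Square 5, 3: +5·2° lon, +3·1° lat → SW at lon -150°, lat 13°.
Subsquare r=17, a=0: +17·0.0833333° lon, +0·0.0416667° lat → SW at lon -148.583°, lat 13°.
Cell spans 0.0833333° lon × 0.0416667° lat.
south 13.0000° N, north 13.0417° N.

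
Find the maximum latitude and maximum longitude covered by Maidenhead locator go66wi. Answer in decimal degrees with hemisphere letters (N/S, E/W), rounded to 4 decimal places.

56.3750° N, 46.0833° W

Field G=6, O=14: +6·20° lon, +14·10° lat → SW at lon -60°, lat 50°.
Square 6, 6: +6·2° lon, +6·1° lat → SW at lon -48°, lat 56°.
Subsquare w=22, i=8: +22·0.0833333° lon, +8·0.0416667° lat → SW at lon -46.1667°, lat 56.3333°.
Cell spans 0.0833333° lon × 0.0416667° lat. NE corner is SW corner plus one full cell.
latitude 56.3750° N, longitude 46.0833° W.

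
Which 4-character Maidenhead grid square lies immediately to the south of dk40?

DJ49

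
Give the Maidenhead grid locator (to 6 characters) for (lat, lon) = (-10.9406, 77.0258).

MH89mb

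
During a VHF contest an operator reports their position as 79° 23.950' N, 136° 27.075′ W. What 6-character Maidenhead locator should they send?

Add 180° to longitude and 90° to latitude: 43.5488, 169.3992.
Field: lon ⌊43.5488/20⌋ = 2 → C; lat ⌊169.3992/10⌋ = 16 → Q.
Square: lon ⌊3.5488/2⌋ = 1; lat ⌊9.3992/1⌋ = 9.
Subsquare: lon ⌊1.5488/0.0833333⌋ = 18 → s; lat ⌊0.3992/0.0416667⌋ = 9 → j.

CQ19sj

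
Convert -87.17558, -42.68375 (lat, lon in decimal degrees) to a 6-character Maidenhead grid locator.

Add 180° to longitude and 90° to latitude: 137.3162, 2.8244.
Field: 137.3162/20 → 6 → G, 2.8244/10 → 0 → A; chars GA.
Square: 17.3162/2 → 8, 2.8244/1 → 2; chars 82.
Subsquare: 1.3162/0.0833333 → 15 → p, 0.8244/0.0416667 → 19 → t; chars pt.

GA82pt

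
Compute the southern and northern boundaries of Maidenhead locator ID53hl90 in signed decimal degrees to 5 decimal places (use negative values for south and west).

Field I=8, D=3: +8·20° lon, +3·10° lat → SW at lon -20°, lat -60°.
Square 5, 3: +5·2° lon, +3·1° lat → SW at lon -10°, lat -57°.
Subsquare h=7, l=11: +7·0.0833333° lon, +11·0.0416667° lat → SW at lon -9.41667°, lat -56.5417°.
Extended square 9, 0: +9·0.00833333° lon, +0·0.00416667° lat → SW at lon -9.34167°, lat -56.5417°.
Cell spans 0.00833333° lon × 0.00416667° lat.
south -56.54167, north -56.53750.

-56.54167, -56.53750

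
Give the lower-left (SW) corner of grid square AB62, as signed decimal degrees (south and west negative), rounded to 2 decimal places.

-78.00, -168.00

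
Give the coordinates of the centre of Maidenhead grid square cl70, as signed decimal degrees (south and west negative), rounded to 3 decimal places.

Field C=2, L=11: +2·20° lon, +11·10° lat → SW at lon -140°, lat 20°.
Square 7, 0: +7·2° lon, +0·1° lat → SW at lon -126°, lat 20°.
Cell spans 2° lon × 1° lat. Centre is SW corner plus half of each.
latitude 20.500, longitude -125.000.

20.500, -125.000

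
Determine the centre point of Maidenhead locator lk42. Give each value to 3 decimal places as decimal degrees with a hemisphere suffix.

12.500° N, 49.000° E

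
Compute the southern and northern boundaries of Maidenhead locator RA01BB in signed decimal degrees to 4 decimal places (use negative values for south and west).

Field R=17, A=0: +17·20° lon, +0·10° lat → SW at lon 160°, lat -90°.
Square 0, 1: +0·2° lon, +1·1° lat → SW at lon 160°, lat -89°.
Subsquare b=1, b=1: +1·0.0833333° lon, +1·0.0416667° lat → SW at lon 160.083°, lat -88.9583°.
Cell spans 0.0833333° lon × 0.0416667° lat.
south -88.9583, north -88.9167.

-88.9583, -88.9167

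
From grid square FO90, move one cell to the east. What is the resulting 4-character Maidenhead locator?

GO00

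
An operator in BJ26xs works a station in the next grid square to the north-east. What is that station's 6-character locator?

BJ36at

Longitude subsquare x = 23; +1 → 24, wraps to 0 = a, carry into square.
Longitude square 2; +1 → 3.
Latitude subsquare s = 18; +1 → 19 = t.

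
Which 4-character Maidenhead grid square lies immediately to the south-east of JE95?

KE04

Longitude square 9; +1 → 10, wraps to 0, carry into field.
Longitude field J = 9; +1 → 10 = K.
Latitude square 5; −1 → 4.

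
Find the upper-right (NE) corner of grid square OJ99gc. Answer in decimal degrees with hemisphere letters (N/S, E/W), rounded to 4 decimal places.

9.1250° N, 118.5833° E

Field O=14, J=9: +14·20° lon, +9·10° lat → SW at lon 100°, lat 0°.
Square 9, 9: +9·2° lon, +9·1° lat → SW at lon 118°, lat 9°.
Subsquare g=6, c=2: +6·0.0833333° lon, +2·0.0416667° lat → SW at lon 118.5°, lat 9.08333°.
Cell spans 0.0833333° lon × 0.0416667° lat. NE corner is SW corner plus one full cell.
latitude 9.1250° N, longitude 118.5833° E.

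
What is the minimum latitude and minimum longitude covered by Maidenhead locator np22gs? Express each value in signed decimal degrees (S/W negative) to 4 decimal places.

62.7500, 84.5000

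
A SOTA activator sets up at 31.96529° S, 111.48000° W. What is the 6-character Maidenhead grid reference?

DF48ga

Offset from 180°W / 90°S: lon 68.5200°, lat 58.0347°.
Field: 68.5200/20 → 3 → D, 58.0347/10 → 5 → F; chars DF.
Square: 8.5200/2 → 4, 8.0347/1 → 8; chars 48.
Subsquare: 0.5200/0.0833333 → 6 → g, 0.0347/0.0416667 → 0 → a; chars ga.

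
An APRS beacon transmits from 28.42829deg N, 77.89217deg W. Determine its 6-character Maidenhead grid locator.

FL18bk

Add 180° to longitude and 90° to latitude: 102.1078, 118.4283.
Field: lon ⌊102.1078/20⌋ = 5 → F; lat ⌊118.4283/10⌋ = 11 → L.
Square: lon ⌊2.1078/2⌋ = 1; lat ⌊8.4283/1⌋ = 8.
Subsquare: lon ⌊0.1078/0.0833333⌋ = 1 → b; lat ⌊0.4283/0.0416667⌋ = 10 → k.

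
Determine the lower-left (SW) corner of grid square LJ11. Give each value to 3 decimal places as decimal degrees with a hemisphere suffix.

Field L=11, J=9: +11·20° lon, +9·10° lat → SW at lon 40°, lat 0°.
Square 1, 1: +1·2° lon, +1·1° lat → SW at lon 42°, lat 1°.
latitude 1.000° N, longitude 42.000° E.

1.000° N, 42.000° E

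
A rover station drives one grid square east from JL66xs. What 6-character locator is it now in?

JL76as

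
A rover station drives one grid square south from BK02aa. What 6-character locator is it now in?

Latitude subsquare a = 0; −1 → -1, wraps to 23 = x, carry into square.
Latitude square 2; −1 → 1.
The longitude characters are unchanged.

BK01ax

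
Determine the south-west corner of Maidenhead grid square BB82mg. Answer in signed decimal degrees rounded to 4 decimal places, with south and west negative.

-77.7500, -143.0000

Field B=1, B=1: +1·20° lon, +1·10° lat → SW at lon -160°, lat -80°.
Square 8, 2: +8·2° lon, +2·1° lat → SW at lon -144°, lat -78°.
Subsquare m=12, g=6: +12·0.0833333° lon, +6·0.0416667° lat → SW at lon -143°, lat -77.75°.
latitude -77.7500, longitude -143.0000.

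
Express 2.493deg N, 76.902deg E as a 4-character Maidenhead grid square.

MJ82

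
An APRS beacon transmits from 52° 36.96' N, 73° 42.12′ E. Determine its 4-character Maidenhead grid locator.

MO62

Offset from 180°W / 90°S: lon 253.70°, lat 142.62°.
Field: lon ⌊253.70/20⌋ = 12 → M; lat ⌊142.62/10⌋ = 14 → O.
Square: lon ⌊13.70/2⌋ = 6; lat ⌊2.62/1⌋ = 2.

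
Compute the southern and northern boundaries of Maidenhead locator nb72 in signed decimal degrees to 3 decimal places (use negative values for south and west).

Field N=13, B=1: +13·20° lon, +1·10° lat → SW at lon 80°, lat -80°.
Square 7, 2: +7·2° lon, +2·1° lat → SW at lon 94°, lat -78°.
Cell spans 2° lon × 1° lat.
south -78.000, north -77.000.

-78.000, -77.000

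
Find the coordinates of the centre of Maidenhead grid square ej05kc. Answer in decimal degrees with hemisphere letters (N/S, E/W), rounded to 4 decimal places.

Field E=4, J=9: +4·20° lon, +9·10° lat → SW at lon -100°, lat 0°.
Square 0, 5: +0·2° lon, +5·1° lat → SW at lon -100°, lat 5°.
Subsquare k=10, c=2: +10·0.0833333° lon, +2·0.0416667° lat → SW at lon -99.1667°, lat 5.08333°.
Cell spans 0.0833333° lon × 0.0416667° lat. Centre is SW corner plus half of each.
latitude 5.1042° N, longitude 99.1250° W.

5.1042° N, 99.1250° W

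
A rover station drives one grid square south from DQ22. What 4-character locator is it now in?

DQ21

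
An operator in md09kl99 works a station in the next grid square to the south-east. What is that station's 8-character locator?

Longitude extended square 9; +1 → 10, wraps to 0, carry into subsquare.
Longitude subsquare k = 10; +1 → 11 = l.
Latitude extended square 9; −1 → 8.

MD09ll08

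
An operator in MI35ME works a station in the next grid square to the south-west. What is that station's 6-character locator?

Longitude subsquare m = 12; −1 → 11 = l.
Latitude subsquare e = 4; −1 → 3 = d.

MI35ld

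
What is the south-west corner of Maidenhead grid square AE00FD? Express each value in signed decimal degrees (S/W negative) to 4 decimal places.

Field A=0, E=4: +0·20° lon, +4·10° lat → SW at lon -180°, lat -50°.
Square 0, 0: +0·2° lon, +0·1° lat → SW at lon -180°, lat -50°.
Subsquare f=5, d=3: +5·0.0833333° lon, +3·0.0416667° lat → SW at lon -179.583°, lat -49.875°.
latitude -49.8750, longitude -179.5833.

-49.8750, -179.5833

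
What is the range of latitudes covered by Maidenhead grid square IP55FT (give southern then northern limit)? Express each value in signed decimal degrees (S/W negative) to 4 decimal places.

65.7917, 65.8333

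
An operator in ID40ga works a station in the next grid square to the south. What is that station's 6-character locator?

IC49gx

Latitude subsquare a = 0; −1 → -1, wraps to 23 = x, carry into square.
Latitude square 0; −1 → -1, wraps to 9, carry into field.
Latitude field D = 3; −1 → 2 = C.
The longitude characters are unchanged.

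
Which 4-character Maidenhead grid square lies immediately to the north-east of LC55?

LC66

Longitude square 5; +1 → 6.
Latitude square 5; +1 → 6.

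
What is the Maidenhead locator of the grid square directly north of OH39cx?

OI30ca

Latitude subsquare x = 23; +1 → 24, wraps to 0 = a, carry into square.
Latitude square 9; +1 → 10, wraps to 0, carry into field.
Latitude field H = 7; +1 → 8 = I.
The longitude characters are unchanged.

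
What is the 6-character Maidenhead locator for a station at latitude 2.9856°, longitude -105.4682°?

DJ72gx

Offset from 180°W / 90°S: lon 74.5318°, lat 92.9856°.
Field: 74.5318/20 → 3 → D, 92.9856/10 → 9 → J; chars DJ.
Square: 14.5318/2 → 7, 2.9856/1 → 2; chars 72.
Subsquare: 0.5318/0.0833333 → 6 → g, 0.9856/0.0416667 → 23 → x; chars gx.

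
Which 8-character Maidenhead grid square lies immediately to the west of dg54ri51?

DG54ri41

Longitude extended square 5; −1 → 4.
The latitude characters are unchanged.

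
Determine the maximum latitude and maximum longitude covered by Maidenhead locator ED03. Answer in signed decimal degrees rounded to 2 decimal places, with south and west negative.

-56.00, -98.00

Field E=4, D=3: +4·20° lon, +3·10° lat → SW at lon -100°, lat -60°.
Square 0, 3: +0·2° lon, +3·1° lat → SW at lon -100°, lat -57°.
Cell spans 2° lon × 1° lat. NE corner is SW corner plus one full cell.
latitude -56.00, longitude -98.00.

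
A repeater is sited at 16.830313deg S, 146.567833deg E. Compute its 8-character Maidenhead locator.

QH33ge80

Shift to the Maidenhead origin (180°W, 90°S): lon 326.56783, lat 73.16969.
Field: 326.56783/20 → 16 → Q, 73.16969/10 → 7 → H; chars QH.
Square: 6.56783/2 → 3, 3.16969/1 → 3; chars 33.
Subsquare: 0.56783/0.0833333 → 6 → g, 0.16969/0.0416667 → 4 → e; chars ge.
Extended square: 0.06783/0.00833333 → 8, 0.00302/0.00416667 → 0; chars 80.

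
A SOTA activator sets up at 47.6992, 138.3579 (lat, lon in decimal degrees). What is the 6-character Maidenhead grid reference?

PN97eq

Add 180° to longitude and 90° to latitude: 318.3579, 137.6992.
Field: lon ⌊318.3579/20⌋ = 15 → P; lat ⌊137.6992/10⌋ = 13 → N.
Square: lon ⌊18.3579/2⌋ = 9; lat ⌊7.6992/1⌋ = 7.
Subsquare: lon ⌊0.3579/0.0833333⌋ = 4 → e; lat ⌊0.6992/0.0416667⌋ = 16 → q.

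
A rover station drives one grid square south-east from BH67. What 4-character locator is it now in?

BH76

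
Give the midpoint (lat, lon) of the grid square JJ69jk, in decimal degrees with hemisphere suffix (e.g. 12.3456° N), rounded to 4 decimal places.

9.4375° N, 12.7917° E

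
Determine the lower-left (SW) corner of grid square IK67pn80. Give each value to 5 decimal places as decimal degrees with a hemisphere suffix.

17.54167° N, 6.68333° W

Field I=8, K=10: +8·20° lon, +10·10° lat → SW at lon -20°, lat 10°.
Square 6, 7: +6·2° lon, +7·1° lat → SW at lon -8°, lat 17°.
Subsquare p=15, n=13: +15·0.0833333° lon, +13·0.0416667° lat → SW at lon -6.75°, lat 17.5417°.
Extended square 8, 0: +8·0.00833333° lon, +0·0.00416667° lat → SW at lon -6.68333°, lat 17.5417°.
latitude 17.54167° N, longitude 6.68333° W.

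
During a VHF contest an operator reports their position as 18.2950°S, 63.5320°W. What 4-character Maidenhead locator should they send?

FH81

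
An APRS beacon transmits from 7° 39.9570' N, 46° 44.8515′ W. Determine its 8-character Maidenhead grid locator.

GJ67pp09

Shift to the Maidenhead origin (180°W, 90°S): lon 133.25248, lat 97.66595.
Field (20°×10°, letters A–R): lon ⌊133.25248/20⌋ = 6 → G; lat ⌊97.66595/10⌋ = 9 → J.
Square (2°×1°, digits 0–9): lon ⌊13.25248/2⌋ = 6; lat ⌊7.66595/1⌋ = 7.
Subsquare (5′×2.5′, letters a–x): lon ⌊1.25248/0.0833333⌋ = 15 → p; lat ⌊0.66595/0.0416667⌋ = 15 → p.
Extended square (30″×15″, digits 0–9): lon ⌊0.00248/0.00833333⌋ = 0; lat ⌊0.04095/0.00416667⌋ = 9.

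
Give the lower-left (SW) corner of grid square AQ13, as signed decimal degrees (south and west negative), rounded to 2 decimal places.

Field A=0, Q=16: +0·20° lon, +16·10° lat → SW at lon -180°, lat 70°.
Square 1, 3: +1·2° lon, +3·1° lat → SW at lon -178°, lat 73°.
latitude 73.00, longitude -178.00.

73.00, -178.00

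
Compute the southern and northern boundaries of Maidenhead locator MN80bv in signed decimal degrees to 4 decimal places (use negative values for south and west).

Field M=12, N=13: +12·20° lon, +13·10° lat → SW at lon 60°, lat 40°.
Square 8, 0: +8·2° lon, +0·1° lat → SW at lon 76°, lat 40°.
Subsquare b=1, v=21: +1·0.0833333° lon, +21·0.0416667° lat → SW at lon 76.0833°, lat 40.875°.
Cell spans 0.0833333° lon × 0.0416667° lat.
south 40.8750, north 40.9167.

40.8750, 40.9167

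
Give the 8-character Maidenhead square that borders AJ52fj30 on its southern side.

Latitude extended square 0; −1 → -1, wraps to 9, carry into subsquare.
Latitude subsquare j = 9; −1 → 8 = i.
The longitude characters are unchanged.

AJ52fi39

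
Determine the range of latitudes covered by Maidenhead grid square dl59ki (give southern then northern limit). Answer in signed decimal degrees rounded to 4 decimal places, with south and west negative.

29.3333, 29.3750

Field D=3, L=11: +3·20° lon, +11·10° lat → SW at lon -120°, lat 20°.
Square 5, 9: +5·2° lon, +9·1° lat → SW at lon -110°, lat 29°.
Subsquare k=10, i=8: +10·0.0833333° lon, +8·0.0416667° lat → SW at lon -109.167°, lat 29.3333°.
Cell spans 0.0833333° lon × 0.0416667° lat.
south 29.3333, north 29.3750.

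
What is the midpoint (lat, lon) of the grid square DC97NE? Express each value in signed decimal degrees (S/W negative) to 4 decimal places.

-62.8125, -100.8750

Field D=3, C=2: +3·20° lon, +2·10° lat → SW at lon -120°, lat -70°.
Square 9, 7: +9·2° lon, +7·1° lat → SW at lon -102°, lat -63°.
Subsquare n=13, e=4: +13·0.0833333° lon, +4·0.0416667° lat → SW at lon -100.917°, lat -62.8333°.
Cell spans 0.0833333° lon × 0.0416667° lat. Centre is SW corner plus half of each.
latitude -62.8125, longitude -100.8750.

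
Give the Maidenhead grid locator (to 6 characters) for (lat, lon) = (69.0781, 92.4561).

NP69fb

Shift to the Maidenhead origin (180°W, 90°S): lon 272.4561, lat 159.0781.
Field: 272.4561/20 → 13 → N, 159.0781/10 → 15 → P; chars NP.
Square: 12.4561/2 → 6, 9.0781/1 → 9; chars 69.
Subsquare: 0.4561/0.0833333 → 5 → f, 0.0781/0.0416667 → 1 → b; chars fb.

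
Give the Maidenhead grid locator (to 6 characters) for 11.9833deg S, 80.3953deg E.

Offset from 180°W / 90°S: lon 260.3953°, lat 78.0167°.
Field: lon ⌊260.3953/20⌋ = 13 → N; lat ⌊78.0167/10⌋ = 7 → H.
Square: lon ⌊0.3953/2⌋ = 0; lat ⌊8.0167/1⌋ = 8.
Subsquare: lon ⌊0.3953/0.0833333⌋ = 4 → e; lat ⌊0.0167/0.0416667⌋ = 0 → a.

NH08ea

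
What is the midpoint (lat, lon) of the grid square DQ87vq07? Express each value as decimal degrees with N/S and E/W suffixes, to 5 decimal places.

77.69792° N, 102.24583° W

Field D=3, Q=16: +3·20° lon, +16·10° lat → SW at lon -120°, lat 70°.
Square 8, 7: +8·2° lon, +7·1° lat → SW at lon -104°, lat 77°.
Subsquare v=21, q=16: +21·0.0833333° lon, +16·0.0416667° lat → SW at lon -102.25°, lat 77.6667°.
Extended square 0, 7: +0·0.00833333° lon, +7·0.00416667° lat → SW at lon -102.25°, lat 77.6958°.
Cell spans 0.00833333° lon × 0.00416667° lat. Centre is SW corner plus half of each.
latitude 77.69792° N, longitude 102.24583° W.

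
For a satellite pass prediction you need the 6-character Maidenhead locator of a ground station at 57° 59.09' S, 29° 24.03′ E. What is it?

Add 180° to longitude and 90° to latitude: 209.4005, 32.0152.
Field (20°×10°, letters A–R): 209.4005/20 → 10 → K, 32.0152/10 → 3 → D; chars KD.
Square (2°×1°, digits 0–9): 9.4005/2 → 4, 2.0152/1 → 2; chars 42.
Subsquare (5′×2.5′, letters a–x): 1.4005/0.0833333 → 16 → q, 0.0152/0.0416667 → 0 → a; chars qa.

KD42qa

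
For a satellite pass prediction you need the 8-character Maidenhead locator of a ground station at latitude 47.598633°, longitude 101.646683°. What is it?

ON07to73

Add 180° to longitude and 90° to latitude: 281.64668, 137.59863.
Field (20°×10°, letters A–R): 281.64668/20 → 14 → O, 137.59863/10 → 13 → N; chars ON.
Square (2°×1°, digits 0–9): 1.64668/2 → 0, 7.59863/1 → 7; chars 07.
Subsquare (5′×2.5′, letters a–x): 1.64668/0.0833333 → 19 → t, 0.59863/0.0416667 → 14 → o; chars to.
Extended square (30″×15″, digits 0–9): 0.06335/0.00833333 → 7, 0.01530/0.00416667 → 3; chars 73.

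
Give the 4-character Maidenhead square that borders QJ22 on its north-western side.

QJ13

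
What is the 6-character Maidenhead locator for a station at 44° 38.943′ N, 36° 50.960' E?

KN84kp

Offset from 180°W / 90°S: lon 216.8493°, lat 134.6490°.
Field (20°×10°, letters A–R): lon ⌊216.8493/20⌋ = 10 → K; lat ⌊134.6490/10⌋ = 13 → N.
Square (2°×1°, digits 0–9): lon ⌊16.8493/2⌋ = 8; lat ⌊4.6490/1⌋ = 4.
Subsquare (5′×2.5′, letters a–x): lon ⌊0.8493/0.0833333⌋ = 10 → k; lat ⌊0.6490/0.0416667⌋ = 15 → p.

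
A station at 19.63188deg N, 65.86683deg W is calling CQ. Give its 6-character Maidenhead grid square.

Shift to the Maidenhead origin (180°W, 90°S): lon 114.1332, lat 109.6319.
Field (20°×10°, letters A–R): lon ⌊114.1332/20⌋ = 5 → F; lat ⌊109.6319/10⌋ = 10 → K.
Square (2°×1°, digits 0–9): lon ⌊14.1332/2⌋ = 7; lat ⌊9.6319/1⌋ = 9.
Subsquare (5′×2.5′, letters a–x): lon ⌊0.1332/0.0833333⌋ = 1 → b; lat ⌊0.6319/0.0416667⌋ = 15 → p.

FK79bp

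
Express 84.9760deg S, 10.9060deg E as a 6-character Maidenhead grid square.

Offset from 180°W / 90°S: lon 190.9060°, lat 5.0240°.
Field: 190.9060/20 → 9 → J, 5.0240/10 → 0 → A; chars JA.
Square: 10.9060/2 → 5, 5.0240/1 → 5; chars 55.
Subsquare: 0.9060/0.0833333 → 10 → k, 0.0240/0.0416667 → 0 → a; chars ka.

JA55ka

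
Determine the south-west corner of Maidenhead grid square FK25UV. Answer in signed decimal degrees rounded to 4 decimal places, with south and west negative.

15.8750, -74.3333

Field F=5, K=10: +5·20° lon, +10·10° lat → SW at lon -80°, lat 10°.
Square 2, 5: +2·2° lon, +5·1° lat → SW at lon -76°, lat 15°.
Subsquare u=20, v=21: +20·0.0833333° lon, +21·0.0416667° lat → SW at lon -74.3333°, lat 15.875°.
latitude 15.8750, longitude -74.3333.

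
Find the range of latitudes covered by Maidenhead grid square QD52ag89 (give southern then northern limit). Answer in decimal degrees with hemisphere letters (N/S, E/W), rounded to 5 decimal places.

Field Q=16, D=3: +16·20° lon, +3·10° lat → SW at lon 140°, lat -60°.
Square 5, 2: +5·2° lon, +2·1° lat → SW at lon 150°, lat -58°.
Subsquare a=0, g=6: +0·0.0833333° lon, +6·0.0416667° lat → SW at lon 150°, lat -57.75°.
Extended square 8, 9: +8·0.00833333° lon, +9·0.00416667° lat → SW at lon 150.067°, lat -57.7125°.
Cell spans 0.00833333° lon × 0.00416667° lat.
south 57.71250° S, north 57.70833° S.

57.71250° S, 57.70833° S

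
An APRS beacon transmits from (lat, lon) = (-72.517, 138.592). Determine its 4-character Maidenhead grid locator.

PB97

Add 180° to longitude and 90° to latitude: 318.59, 17.48.
Field (20°×10°, letters A–R): 318.59/20 → 15 → P, 17.48/10 → 1 → B; chars PB.
Square (2°×1°, digits 0–9): 18.59/2 → 9, 7.48/1 → 7; chars 97.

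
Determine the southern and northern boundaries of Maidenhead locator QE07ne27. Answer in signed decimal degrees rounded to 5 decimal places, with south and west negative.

Field Q=16, E=4: +16·20° lon, +4·10° lat → SW at lon 140°, lat -50°.
Square 0, 7: +0·2° lon, +7·1° lat → SW at lon 140°, lat -43°.
Subsquare n=13, e=4: +13·0.0833333° lon, +4·0.0416667° lat → SW at lon 141.083°, lat -42.8333°.
Extended square 2, 7: +2·0.00833333° lon, +7·0.00416667° lat → SW at lon 141.1°, lat -42.8042°.
Cell spans 0.00833333° lon × 0.00416667° lat.
south -42.80417, north -42.80000.

-42.80417, -42.80000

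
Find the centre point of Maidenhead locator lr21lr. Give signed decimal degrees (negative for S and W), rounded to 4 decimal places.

Field L=11, R=17: +11·20° lon, +17·10° lat → SW at lon 40°, lat 80°.
Square 2, 1: +2·2° lon, +1·1° lat → SW at lon 44°, lat 81°.
Subsquare l=11, r=17: +11·0.0833333° lon, +17·0.0416667° lat → SW at lon 44.9167°, lat 81.7083°.
Cell spans 0.0833333° lon × 0.0416667° lat. Centre is SW corner plus half of each.
latitude 81.7292, longitude 44.9583.

81.7292, 44.9583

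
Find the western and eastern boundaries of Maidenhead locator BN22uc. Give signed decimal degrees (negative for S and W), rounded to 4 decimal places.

-154.3333, -154.2500

Field B=1, N=13: +1·20° lon, +13·10° lat → SW at lon -160°, lat 40°.
Square 2, 2: +2·2° lon, +2·1° lat → SW at lon -156°, lat 42°.
Subsquare u=20, c=2: +20·0.0833333° lon, +2·0.0416667° lat → SW at lon -154.333°, lat 42.0833°.
Cell spans 0.0833333° lon × 0.0416667° lat.
west -154.3333, east -154.2500.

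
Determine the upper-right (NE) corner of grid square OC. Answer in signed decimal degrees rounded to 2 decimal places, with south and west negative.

Field O=14, C=2: +14·20° lon, +2·10° lat → SW at lon 100°, lat -70°.
Cell spans 20° lon × 10° lat. NE corner is SW corner plus one full cell.
latitude -60.00, longitude 120.00.

-60.00, 120.00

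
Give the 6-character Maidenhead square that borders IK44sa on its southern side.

Latitude subsquare a = 0; −1 → -1, wraps to 23 = x, carry into square.
Latitude square 4; −1 → 3.
The longitude characters are unchanged.

IK43sx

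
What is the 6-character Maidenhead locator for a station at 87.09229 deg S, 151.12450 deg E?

QA52nv

Shift to the Maidenhead origin (180°W, 90°S): lon 331.1245, lat 2.9077.
Field: lon ⌊331.1245/20⌋ = 16 → Q; lat ⌊2.9077/10⌋ = 0 → A.
Square: lon ⌊11.1245/2⌋ = 5; lat ⌊2.9077/1⌋ = 2.
Subsquare: lon ⌊1.1245/0.0833333⌋ = 13 → n; lat ⌊0.9077/0.0416667⌋ = 21 → v.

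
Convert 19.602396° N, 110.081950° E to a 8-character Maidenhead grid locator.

Shift to the Maidenhead origin (180°W, 90°S): lon 290.08195, lat 109.60240.
Field: lon ⌊290.08195/20⌋ = 14 → O; lat ⌊109.60240/10⌋ = 10 → K.
Square: lon ⌊10.08195/2⌋ = 5; lat ⌊9.60240/1⌋ = 9.
Subsquare: lon ⌊0.08195/0.0833333⌋ = 0 → a; lat ⌊0.60240/0.0416667⌋ = 14 → o.
Extended square: lon ⌊0.08195/0.00833333⌋ = 9; lat ⌊0.01906/0.00416667⌋ = 4.

OK59ao94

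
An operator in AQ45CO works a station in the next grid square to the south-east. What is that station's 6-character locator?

Longitude subsquare c = 2; +1 → 3 = d.
Latitude subsquare o = 14; −1 → 13 = n.

AQ45dn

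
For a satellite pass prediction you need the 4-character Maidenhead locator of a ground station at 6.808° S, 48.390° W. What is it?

GI53

Offset from 180°W / 90°S: lon 131.61°, lat 83.19°.
Field: 131.61/20 → 6 → G, 83.19/10 → 8 → I; chars GI.
Square: 11.61/2 → 5, 3.19/1 → 3; chars 53.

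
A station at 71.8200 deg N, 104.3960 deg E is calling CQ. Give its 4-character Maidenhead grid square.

Shift to the Maidenhead origin (180°W, 90°S): lon 284.40, lat 161.82.
Field: lon ⌊284.40/20⌋ = 14 → O; lat ⌊161.82/10⌋ = 16 → Q.
Square: lon ⌊4.40/2⌋ = 2; lat ⌊1.82/1⌋ = 1.

OQ21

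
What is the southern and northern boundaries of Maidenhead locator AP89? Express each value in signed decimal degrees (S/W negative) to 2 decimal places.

Field A=0, P=15: +0·20° lon, +15·10° lat → SW at lon -180°, lat 60°.
Square 8, 9: +8·2° lon, +9·1° lat → SW at lon -164°, lat 69°.
Cell spans 2° lon × 1° lat.
south 69.00, north 70.00.

69.00, 70.00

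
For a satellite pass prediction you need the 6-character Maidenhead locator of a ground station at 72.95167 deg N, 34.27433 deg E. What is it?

KQ72dw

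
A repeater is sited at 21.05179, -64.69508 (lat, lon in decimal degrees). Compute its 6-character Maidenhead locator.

FL71pb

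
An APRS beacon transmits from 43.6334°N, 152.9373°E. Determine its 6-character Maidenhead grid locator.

QN63lp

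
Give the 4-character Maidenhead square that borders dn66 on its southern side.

DN65

Latitude square 6; −1 → 5.
The longitude characters are unchanged.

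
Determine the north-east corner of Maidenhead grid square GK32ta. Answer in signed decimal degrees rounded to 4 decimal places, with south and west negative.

12.0417, -52.3333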